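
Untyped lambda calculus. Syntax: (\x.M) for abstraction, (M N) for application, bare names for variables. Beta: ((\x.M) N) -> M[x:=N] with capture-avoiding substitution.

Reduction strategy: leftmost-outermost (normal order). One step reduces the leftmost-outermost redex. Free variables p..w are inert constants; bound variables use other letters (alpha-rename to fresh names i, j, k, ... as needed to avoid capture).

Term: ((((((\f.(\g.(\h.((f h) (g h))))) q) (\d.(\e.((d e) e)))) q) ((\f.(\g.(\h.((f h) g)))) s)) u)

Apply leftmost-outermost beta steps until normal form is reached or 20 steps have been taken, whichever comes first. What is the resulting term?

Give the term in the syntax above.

Step 0: ((((((\f.(\g.(\h.((f h) (g h))))) q) (\d.(\e.((d e) e)))) q) ((\f.(\g.(\h.((f h) g)))) s)) u)
Step 1: (((((\g.(\h.((q h) (g h)))) (\d.(\e.((d e) e)))) q) ((\f.(\g.(\h.((f h) g)))) s)) u)
Step 2: ((((\h.((q h) ((\d.(\e.((d e) e))) h))) q) ((\f.(\g.(\h.((f h) g)))) s)) u)
Step 3: ((((q q) ((\d.(\e.((d e) e))) q)) ((\f.(\g.(\h.((f h) g)))) s)) u)
Step 4: ((((q q) (\e.((q e) e))) ((\f.(\g.(\h.((f h) g)))) s)) u)
Step 5: ((((q q) (\e.((q e) e))) (\g.(\h.((s h) g)))) u)

Answer: ((((q q) (\e.((q e) e))) (\g.(\h.((s h) g)))) u)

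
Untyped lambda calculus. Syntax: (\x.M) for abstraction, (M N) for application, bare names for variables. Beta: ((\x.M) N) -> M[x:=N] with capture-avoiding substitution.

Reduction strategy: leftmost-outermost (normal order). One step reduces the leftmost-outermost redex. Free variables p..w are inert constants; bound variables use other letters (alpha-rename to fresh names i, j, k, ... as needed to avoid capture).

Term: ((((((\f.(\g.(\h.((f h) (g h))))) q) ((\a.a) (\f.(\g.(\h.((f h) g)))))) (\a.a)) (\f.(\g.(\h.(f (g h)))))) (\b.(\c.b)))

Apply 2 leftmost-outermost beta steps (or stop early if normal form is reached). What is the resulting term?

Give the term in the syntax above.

Answer: ((((\h.((q h) (((\a.a) (\f.(\g.(\h.((f h) g))))) h))) (\a.a)) (\f.(\g.(\h.(f (g h)))))) (\b.(\c.b)))

Derivation:
Step 0: ((((((\f.(\g.(\h.((f h) (g h))))) q) ((\a.a) (\f.(\g.(\h.((f h) g)))))) (\a.a)) (\f.(\g.(\h.(f (g h)))))) (\b.(\c.b)))
Step 1: (((((\g.(\h.((q h) (g h)))) ((\a.a) (\f.(\g.(\h.((f h) g)))))) (\a.a)) (\f.(\g.(\h.(f (g h)))))) (\b.(\c.b)))
Step 2: ((((\h.((q h) (((\a.a) (\f.(\g.(\h.((f h) g))))) h))) (\a.a)) (\f.(\g.(\h.(f (g h)))))) (\b.(\c.b)))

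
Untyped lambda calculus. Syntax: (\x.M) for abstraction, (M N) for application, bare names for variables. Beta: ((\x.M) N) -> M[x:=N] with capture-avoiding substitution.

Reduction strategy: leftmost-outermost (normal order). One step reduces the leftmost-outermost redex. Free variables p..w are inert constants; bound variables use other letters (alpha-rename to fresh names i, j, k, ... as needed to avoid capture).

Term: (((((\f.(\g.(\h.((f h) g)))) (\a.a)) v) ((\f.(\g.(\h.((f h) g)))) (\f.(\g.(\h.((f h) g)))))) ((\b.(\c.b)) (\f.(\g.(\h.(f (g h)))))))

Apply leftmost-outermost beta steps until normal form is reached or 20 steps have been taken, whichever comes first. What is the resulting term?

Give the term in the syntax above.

Answer: (\h.(\g.(\h.(v (g h)))))

Derivation:
Step 0: (((((\f.(\g.(\h.((f h) g)))) (\a.a)) v) ((\f.(\g.(\h.((f h) g)))) (\f.(\g.(\h.((f h) g)))))) ((\b.(\c.b)) (\f.(\g.(\h.(f (g h)))))))
Step 1: ((((\g.(\h.(((\a.a) h) g))) v) ((\f.(\g.(\h.((f h) g)))) (\f.(\g.(\h.((f h) g)))))) ((\b.(\c.b)) (\f.(\g.(\h.(f (g h)))))))
Step 2: (((\h.(((\a.a) h) v)) ((\f.(\g.(\h.((f h) g)))) (\f.(\g.(\h.((f h) g)))))) ((\b.(\c.b)) (\f.(\g.(\h.(f (g h)))))))
Step 3: ((((\a.a) ((\f.(\g.(\h.((f h) g)))) (\f.(\g.(\h.((f h) g)))))) v) ((\b.(\c.b)) (\f.(\g.(\h.(f (g h)))))))
Step 4: ((((\f.(\g.(\h.((f h) g)))) (\f.(\g.(\h.((f h) g))))) v) ((\b.(\c.b)) (\f.(\g.(\h.(f (g h)))))))
Step 5: (((\g.(\h.(((\f.(\g.(\h.((f h) g)))) h) g))) v) ((\b.(\c.b)) (\f.(\g.(\h.(f (g h)))))))
Step 6: ((\h.(((\f.(\g.(\h.((f h) g)))) h) v)) ((\b.(\c.b)) (\f.(\g.(\h.(f (g h)))))))
Step 7: (((\f.(\g.(\h.((f h) g)))) ((\b.(\c.b)) (\f.(\g.(\h.(f (g h))))))) v)
Step 8: ((\g.(\h.((((\b.(\c.b)) (\f.(\g.(\h.(f (g h)))))) h) g))) v)
Step 9: (\h.((((\b.(\c.b)) (\f.(\g.(\h.(f (g h)))))) h) v))
Step 10: (\h.(((\c.(\f.(\g.(\h.(f (g h)))))) h) v))
Step 11: (\h.((\f.(\g.(\h.(f (g h))))) v))
Step 12: (\h.(\g.(\h.(v (g h)))))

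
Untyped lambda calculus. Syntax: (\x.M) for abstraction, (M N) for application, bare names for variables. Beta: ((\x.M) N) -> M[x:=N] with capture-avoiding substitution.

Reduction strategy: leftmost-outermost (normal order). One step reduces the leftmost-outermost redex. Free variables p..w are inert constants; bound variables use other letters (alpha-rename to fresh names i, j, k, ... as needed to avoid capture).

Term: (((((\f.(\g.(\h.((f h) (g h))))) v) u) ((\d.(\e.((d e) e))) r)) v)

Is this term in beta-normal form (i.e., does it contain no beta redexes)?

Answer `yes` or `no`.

Term: (((((\f.(\g.(\h.((f h) (g h))))) v) u) ((\d.(\e.((d e) e))) r)) v)
Found 2 beta redex(es).

Answer: no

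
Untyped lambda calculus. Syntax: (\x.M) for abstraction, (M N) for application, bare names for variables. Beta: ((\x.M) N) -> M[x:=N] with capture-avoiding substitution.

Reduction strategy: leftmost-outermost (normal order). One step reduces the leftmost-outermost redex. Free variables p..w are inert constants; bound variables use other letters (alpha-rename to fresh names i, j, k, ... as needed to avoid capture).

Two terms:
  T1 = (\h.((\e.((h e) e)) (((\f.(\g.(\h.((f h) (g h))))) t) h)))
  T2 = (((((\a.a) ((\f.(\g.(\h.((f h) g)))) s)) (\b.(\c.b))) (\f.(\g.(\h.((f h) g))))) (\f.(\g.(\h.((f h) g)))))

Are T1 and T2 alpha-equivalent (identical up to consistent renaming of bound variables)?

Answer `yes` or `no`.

Answer: no

Derivation:
Term 1: (\h.((\e.((h e) e)) (((\f.(\g.(\h.((f h) (g h))))) t) h)))
Term 2: (((((\a.a) ((\f.(\g.(\h.((f h) g)))) s)) (\b.(\c.b))) (\f.(\g.(\h.((f h) g))))) (\f.(\g.(\h.((f h) g)))))
Alpha-equivalence: compare structure up to binder renaming.
Result: False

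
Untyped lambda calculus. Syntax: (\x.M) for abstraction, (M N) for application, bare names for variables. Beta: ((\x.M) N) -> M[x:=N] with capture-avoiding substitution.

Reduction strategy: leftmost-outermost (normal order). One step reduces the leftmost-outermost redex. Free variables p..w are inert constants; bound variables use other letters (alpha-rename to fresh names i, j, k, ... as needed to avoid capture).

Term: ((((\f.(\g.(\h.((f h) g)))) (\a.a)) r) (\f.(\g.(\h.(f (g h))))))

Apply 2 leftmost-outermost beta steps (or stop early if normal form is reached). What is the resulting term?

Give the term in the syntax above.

Answer: ((\h.(((\a.a) h) r)) (\f.(\g.(\h.(f (g h))))))

Derivation:
Step 0: ((((\f.(\g.(\h.((f h) g)))) (\a.a)) r) (\f.(\g.(\h.(f (g h))))))
Step 1: (((\g.(\h.(((\a.a) h) g))) r) (\f.(\g.(\h.(f (g h))))))
Step 2: ((\h.(((\a.a) h) r)) (\f.(\g.(\h.(f (g h))))))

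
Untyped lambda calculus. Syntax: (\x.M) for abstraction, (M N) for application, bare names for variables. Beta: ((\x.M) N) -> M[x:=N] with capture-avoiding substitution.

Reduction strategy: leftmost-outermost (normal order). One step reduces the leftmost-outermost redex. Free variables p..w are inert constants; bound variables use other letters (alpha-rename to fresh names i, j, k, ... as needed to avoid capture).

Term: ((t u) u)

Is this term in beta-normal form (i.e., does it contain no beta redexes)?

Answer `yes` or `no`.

Term: ((t u) u)
No beta redexes found.

Answer: yes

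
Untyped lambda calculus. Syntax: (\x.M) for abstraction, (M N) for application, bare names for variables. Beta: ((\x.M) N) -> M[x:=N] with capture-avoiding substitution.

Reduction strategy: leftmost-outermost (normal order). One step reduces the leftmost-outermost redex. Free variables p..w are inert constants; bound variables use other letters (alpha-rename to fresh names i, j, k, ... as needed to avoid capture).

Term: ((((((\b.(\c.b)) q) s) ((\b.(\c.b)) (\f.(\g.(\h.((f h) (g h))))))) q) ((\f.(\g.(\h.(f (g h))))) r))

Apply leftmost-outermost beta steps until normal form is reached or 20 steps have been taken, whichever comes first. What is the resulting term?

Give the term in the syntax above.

Step 0: ((((((\b.(\c.b)) q) s) ((\b.(\c.b)) (\f.(\g.(\h.((f h) (g h))))))) q) ((\f.(\g.(\h.(f (g h))))) r))
Step 1: (((((\c.q) s) ((\b.(\c.b)) (\f.(\g.(\h.((f h) (g h))))))) q) ((\f.(\g.(\h.(f (g h))))) r))
Step 2: (((q ((\b.(\c.b)) (\f.(\g.(\h.((f h) (g h))))))) q) ((\f.(\g.(\h.(f (g h))))) r))
Step 3: (((q (\c.(\f.(\g.(\h.((f h) (g h))))))) q) ((\f.(\g.(\h.(f (g h))))) r))
Step 4: (((q (\c.(\f.(\g.(\h.((f h) (g h))))))) q) (\g.(\h.(r (g h)))))

Answer: (((q (\c.(\f.(\g.(\h.((f h) (g h))))))) q) (\g.(\h.(r (g h)))))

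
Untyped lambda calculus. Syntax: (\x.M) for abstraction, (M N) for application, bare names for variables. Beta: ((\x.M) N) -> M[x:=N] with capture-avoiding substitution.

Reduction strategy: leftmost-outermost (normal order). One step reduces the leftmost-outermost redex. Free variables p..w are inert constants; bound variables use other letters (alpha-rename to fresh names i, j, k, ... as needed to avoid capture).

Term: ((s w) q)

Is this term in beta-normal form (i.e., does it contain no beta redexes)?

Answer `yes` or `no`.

Term: ((s w) q)
No beta redexes found.

Answer: yes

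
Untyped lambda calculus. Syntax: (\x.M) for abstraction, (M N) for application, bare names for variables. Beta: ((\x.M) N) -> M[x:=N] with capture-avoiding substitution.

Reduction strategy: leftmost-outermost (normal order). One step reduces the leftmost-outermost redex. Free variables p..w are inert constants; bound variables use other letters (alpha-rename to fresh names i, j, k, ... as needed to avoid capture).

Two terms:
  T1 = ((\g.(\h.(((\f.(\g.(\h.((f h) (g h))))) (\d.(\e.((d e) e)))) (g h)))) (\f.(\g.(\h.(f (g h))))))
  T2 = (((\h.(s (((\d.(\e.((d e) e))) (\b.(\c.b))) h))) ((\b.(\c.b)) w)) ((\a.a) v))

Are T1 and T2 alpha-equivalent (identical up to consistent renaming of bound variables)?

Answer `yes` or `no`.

Term 1: ((\g.(\h.(((\f.(\g.(\h.((f h) (g h))))) (\d.(\e.((d e) e)))) (g h)))) (\f.(\g.(\h.(f (g h))))))
Term 2: (((\h.(s (((\d.(\e.((d e) e))) (\b.(\c.b))) h))) ((\b.(\c.b)) w)) ((\a.a) v))
Alpha-equivalence: compare structure up to binder renaming.
Result: False

Answer: no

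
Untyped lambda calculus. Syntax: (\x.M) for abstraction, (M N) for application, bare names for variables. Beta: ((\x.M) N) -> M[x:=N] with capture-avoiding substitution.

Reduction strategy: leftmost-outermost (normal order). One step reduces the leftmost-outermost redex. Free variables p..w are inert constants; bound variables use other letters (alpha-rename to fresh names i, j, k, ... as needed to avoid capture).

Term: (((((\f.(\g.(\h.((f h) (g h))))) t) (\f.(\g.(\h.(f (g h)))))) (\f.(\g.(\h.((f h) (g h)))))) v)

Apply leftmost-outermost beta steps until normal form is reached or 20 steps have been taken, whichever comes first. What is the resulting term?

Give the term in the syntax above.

Step 0: (((((\f.(\g.(\h.((f h) (g h))))) t) (\f.(\g.(\h.(f (g h)))))) (\f.(\g.(\h.((f h) (g h)))))) v)
Step 1: ((((\g.(\h.((t h) (g h)))) (\f.(\g.(\h.(f (g h)))))) (\f.(\g.(\h.((f h) (g h)))))) v)
Step 2: (((\h.((t h) ((\f.(\g.(\h.(f (g h))))) h))) (\f.(\g.(\h.((f h) (g h)))))) v)
Step 3: (((t (\f.(\g.(\h.((f h) (g h)))))) ((\f.(\g.(\h.(f (g h))))) (\f.(\g.(\h.((f h) (g h))))))) v)
Step 4: (((t (\f.(\g.(\h.((f h) (g h)))))) (\g.(\h.((\f.(\g.(\h.((f h) (g h))))) (g h))))) v)
Step 5: (((t (\f.(\g.(\h.((f h) (g h)))))) (\g.(\h.(\i.(\j.(((g h) j) (i j))))))) v)

Answer: (((t (\f.(\g.(\h.((f h) (g h)))))) (\g.(\h.(\i.(\j.(((g h) j) (i j))))))) v)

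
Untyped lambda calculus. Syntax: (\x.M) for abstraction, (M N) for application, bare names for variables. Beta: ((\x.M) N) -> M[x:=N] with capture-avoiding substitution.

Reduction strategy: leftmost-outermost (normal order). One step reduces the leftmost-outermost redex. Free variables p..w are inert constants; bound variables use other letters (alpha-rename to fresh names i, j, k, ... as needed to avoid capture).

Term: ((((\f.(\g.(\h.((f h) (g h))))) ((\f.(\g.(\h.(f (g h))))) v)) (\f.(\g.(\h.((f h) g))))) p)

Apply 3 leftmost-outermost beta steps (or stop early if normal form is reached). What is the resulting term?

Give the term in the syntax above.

Answer: ((((\f.(\g.(\h.(f (g h))))) v) p) ((\f.(\g.(\h.((f h) g)))) p))

Derivation:
Step 0: ((((\f.(\g.(\h.((f h) (g h))))) ((\f.(\g.(\h.(f (g h))))) v)) (\f.(\g.(\h.((f h) g))))) p)
Step 1: (((\g.(\h.((((\f.(\g.(\h.(f (g h))))) v) h) (g h)))) (\f.(\g.(\h.((f h) g))))) p)
Step 2: ((\h.((((\f.(\g.(\h.(f (g h))))) v) h) ((\f.(\g.(\h.((f h) g)))) h))) p)
Step 3: ((((\f.(\g.(\h.(f (g h))))) v) p) ((\f.(\g.(\h.((f h) g)))) p))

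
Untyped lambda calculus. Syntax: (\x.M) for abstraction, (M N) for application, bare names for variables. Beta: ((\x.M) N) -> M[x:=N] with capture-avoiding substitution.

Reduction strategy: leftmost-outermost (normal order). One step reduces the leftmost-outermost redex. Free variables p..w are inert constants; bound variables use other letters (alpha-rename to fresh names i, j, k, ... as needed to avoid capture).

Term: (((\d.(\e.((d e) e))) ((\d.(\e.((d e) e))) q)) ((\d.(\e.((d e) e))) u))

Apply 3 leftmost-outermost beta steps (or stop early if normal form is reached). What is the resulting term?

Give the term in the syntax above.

Step 0: (((\d.(\e.((d e) e))) ((\d.(\e.((d e) e))) q)) ((\d.(\e.((d e) e))) u))
Step 1: ((\e.((((\d.(\e.((d e) e))) q) e) e)) ((\d.(\e.((d e) e))) u))
Step 2: ((((\d.(\e.((d e) e))) q) ((\d.(\e.((d e) e))) u)) ((\d.(\e.((d e) e))) u))
Step 3: (((\e.((q e) e)) ((\d.(\e.((d e) e))) u)) ((\d.(\e.((d e) e))) u))

Answer: (((\e.((q e) e)) ((\d.(\e.((d e) e))) u)) ((\d.(\e.((d e) e))) u))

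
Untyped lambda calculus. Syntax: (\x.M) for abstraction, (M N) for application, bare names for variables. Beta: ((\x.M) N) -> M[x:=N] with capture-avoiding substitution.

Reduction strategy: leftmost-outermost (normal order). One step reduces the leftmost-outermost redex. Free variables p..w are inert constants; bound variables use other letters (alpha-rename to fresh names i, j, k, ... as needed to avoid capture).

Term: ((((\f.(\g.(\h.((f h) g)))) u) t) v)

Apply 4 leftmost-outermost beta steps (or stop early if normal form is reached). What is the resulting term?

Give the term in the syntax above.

Step 0: ((((\f.(\g.(\h.((f h) g)))) u) t) v)
Step 1: (((\g.(\h.((u h) g))) t) v)
Step 2: ((\h.((u h) t)) v)
Step 3: ((u v) t)
Step 4: (normal form reached)

Answer: ((u v) t)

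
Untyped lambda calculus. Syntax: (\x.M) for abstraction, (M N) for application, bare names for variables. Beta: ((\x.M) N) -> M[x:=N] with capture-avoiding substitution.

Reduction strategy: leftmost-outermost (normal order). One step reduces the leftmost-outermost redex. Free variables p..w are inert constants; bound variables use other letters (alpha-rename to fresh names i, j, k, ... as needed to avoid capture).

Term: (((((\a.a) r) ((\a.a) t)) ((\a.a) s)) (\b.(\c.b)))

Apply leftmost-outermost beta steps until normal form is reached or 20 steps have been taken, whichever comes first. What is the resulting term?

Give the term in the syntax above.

Answer: (((r t) s) (\b.(\c.b)))

Derivation:
Step 0: (((((\a.a) r) ((\a.a) t)) ((\a.a) s)) (\b.(\c.b)))
Step 1: (((r ((\a.a) t)) ((\a.a) s)) (\b.(\c.b)))
Step 2: (((r t) ((\a.a) s)) (\b.(\c.b)))
Step 3: (((r t) s) (\b.(\c.b)))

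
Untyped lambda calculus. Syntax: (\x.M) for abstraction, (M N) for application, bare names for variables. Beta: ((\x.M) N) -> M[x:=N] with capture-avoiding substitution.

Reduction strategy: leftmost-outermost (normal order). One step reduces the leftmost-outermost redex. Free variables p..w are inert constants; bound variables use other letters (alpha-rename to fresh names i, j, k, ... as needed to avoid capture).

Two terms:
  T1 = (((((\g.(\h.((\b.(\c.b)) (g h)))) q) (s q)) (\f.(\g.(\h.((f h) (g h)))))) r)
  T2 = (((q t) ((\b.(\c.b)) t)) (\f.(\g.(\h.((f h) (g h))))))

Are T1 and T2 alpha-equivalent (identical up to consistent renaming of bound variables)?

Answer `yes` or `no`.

Term 1: (((((\g.(\h.((\b.(\c.b)) (g h)))) q) (s q)) (\f.(\g.(\h.((f h) (g h)))))) r)
Term 2: (((q t) ((\b.(\c.b)) t)) (\f.(\g.(\h.((f h) (g h))))))
Alpha-equivalence: compare structure up to binder renaming.
Result: False

Answer: no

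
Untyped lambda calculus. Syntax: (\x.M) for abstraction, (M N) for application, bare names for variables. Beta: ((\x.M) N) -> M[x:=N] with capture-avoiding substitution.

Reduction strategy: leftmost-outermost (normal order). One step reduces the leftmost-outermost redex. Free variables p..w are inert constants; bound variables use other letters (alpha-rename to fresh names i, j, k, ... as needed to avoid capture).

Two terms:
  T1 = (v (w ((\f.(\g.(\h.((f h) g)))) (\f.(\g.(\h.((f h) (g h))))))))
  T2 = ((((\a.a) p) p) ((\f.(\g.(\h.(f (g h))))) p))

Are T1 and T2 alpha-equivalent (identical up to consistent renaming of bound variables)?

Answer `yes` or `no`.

Term 1: (v (w ((\f.(\g.(\h.((f h) g)))) (\f.(\g.(\h.((f h) (g h))))))))
Term 2: ((((\a.a) p) p) ((\f.(\g.(\h.(f (g h))))) p))
Alpha-equivalence: compare structure up to binder renaming.
Result: False

Answer: no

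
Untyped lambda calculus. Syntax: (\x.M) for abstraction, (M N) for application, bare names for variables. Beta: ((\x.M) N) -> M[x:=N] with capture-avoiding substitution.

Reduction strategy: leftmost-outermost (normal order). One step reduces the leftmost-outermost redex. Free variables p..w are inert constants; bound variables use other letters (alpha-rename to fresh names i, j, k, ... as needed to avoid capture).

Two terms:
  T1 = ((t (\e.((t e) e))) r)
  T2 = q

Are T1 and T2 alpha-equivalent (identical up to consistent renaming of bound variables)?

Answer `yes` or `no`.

Answer: no

Derivation:
Term 1: ((t (\e.((t e) e))) r)
Term 2: q
Alpha-equivalence: compare structure up to binder renaming.
Result: False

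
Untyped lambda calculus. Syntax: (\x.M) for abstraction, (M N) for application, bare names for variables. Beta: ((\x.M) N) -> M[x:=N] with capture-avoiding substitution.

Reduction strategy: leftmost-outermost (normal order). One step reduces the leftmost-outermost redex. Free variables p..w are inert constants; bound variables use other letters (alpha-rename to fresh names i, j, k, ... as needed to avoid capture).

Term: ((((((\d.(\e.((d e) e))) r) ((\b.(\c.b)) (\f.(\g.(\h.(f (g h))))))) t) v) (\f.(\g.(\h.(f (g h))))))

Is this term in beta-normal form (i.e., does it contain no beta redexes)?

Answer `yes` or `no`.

Answer: no

Derivation:
Term: ((((((\d.(\e.((d e) e))) r) ((\b.(\c.b)) (\f.(\g.(\h.(f (g h))))))) t) v) (\f.(\g.(\h.(f (g h))))))
Found 2 beta redex(es).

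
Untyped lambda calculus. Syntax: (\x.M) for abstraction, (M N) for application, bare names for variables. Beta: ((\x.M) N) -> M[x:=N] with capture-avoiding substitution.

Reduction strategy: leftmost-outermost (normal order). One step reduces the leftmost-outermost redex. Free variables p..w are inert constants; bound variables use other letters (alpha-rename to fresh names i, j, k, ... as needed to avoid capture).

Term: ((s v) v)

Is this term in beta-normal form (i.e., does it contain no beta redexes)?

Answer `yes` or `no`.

Answer: yes

Derivation:
Term: ((s v) v)
No beta redexes found.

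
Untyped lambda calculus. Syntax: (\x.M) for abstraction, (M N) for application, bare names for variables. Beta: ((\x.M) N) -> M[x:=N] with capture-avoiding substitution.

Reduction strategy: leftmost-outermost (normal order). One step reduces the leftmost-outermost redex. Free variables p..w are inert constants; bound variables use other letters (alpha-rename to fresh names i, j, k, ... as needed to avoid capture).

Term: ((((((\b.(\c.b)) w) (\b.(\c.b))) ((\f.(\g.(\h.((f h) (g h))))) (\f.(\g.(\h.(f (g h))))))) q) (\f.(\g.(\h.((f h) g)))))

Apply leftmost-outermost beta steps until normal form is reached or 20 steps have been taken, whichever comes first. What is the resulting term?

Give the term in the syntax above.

Step 0: ((((((\b.(\c.b)) w) (\b.(\c.b))) ((\f.(\g.(\h.((f h) (g h))))) (\f.(\g.(\h.(f (g h))))))) q) (\f.(\g.(\h.((f h) g)))))
Step 1: (((((\c.w) (\b.(\c.b))) ((\f.(\g.(\h.((f h) (g h))))) (\f.(\g.(\h.(f (g h))))))) q) (\f.(\g.(\h.((f h) g)))))
Step 2: (((w ((\f.(\g.(\h.((f h) (g h))))) (\f.(\g.(\h.(f (g h))))))) q) (\f.(\g.(\h.((f h) g)))))
Step 3: (((w (\g.(\h.(((\f.(\g.(\h.(f (g h))))) h) (g h))))) q) (\f.(\g.(\h.((f h) g)))))
Step 4: (((w (\g.(\h.((\g.(\i.(h (g i)))) (g h))))) q) (\f.(\g.(\h.((f h) g)))))
Step 5: (((w (\g.(\h.(\i.(h ((g h) i)))))) q) (\f.(\g.(\h.((f h) g)))))

Answer: (((w (\g.(\h.(\i.(h ((g h) i)))))) q) (\f.(\g.(\h.((f h) g)))))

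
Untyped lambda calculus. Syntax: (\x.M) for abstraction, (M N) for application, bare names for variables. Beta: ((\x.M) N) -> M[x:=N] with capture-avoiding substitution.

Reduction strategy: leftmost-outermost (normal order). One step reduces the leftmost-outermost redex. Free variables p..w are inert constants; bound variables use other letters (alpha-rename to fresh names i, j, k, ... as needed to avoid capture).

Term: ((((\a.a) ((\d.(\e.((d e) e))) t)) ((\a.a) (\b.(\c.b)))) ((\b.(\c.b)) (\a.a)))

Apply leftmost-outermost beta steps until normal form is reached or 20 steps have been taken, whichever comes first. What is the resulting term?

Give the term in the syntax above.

Answer: (((t (\b.(\c.b))) (\b.(\c.b))) (\c.(\a.a)))

Derivation:
Step 0: ((((\a.a) ((\d.(\e.((d e) e))) t)) ((\a.a) (\b.(\c.b)))) ((\b.(\c.b)) (\a.a)))
Step 1: ((((\d.(\e.((d e) e))) t) ((\a.a) (\b.(\c.b)))) ((\b.(\c.b)) (\a.a)))
Step 2: (((\e.((t e) e)) ((\a.a) (\b.(\c.b)))) ((\b.(\c.b)) (\a.a)))
Step 3: (((t ((\a.a) (\b.(\c.b)))) ((\a.a) (\b.(\c.b)))) ((\b.(\c.b)) (\a.a)))
Step 4: (((t (\b.(\c.b))) ((\a.a) (\b.(\c.b)))) ((\b.(\c.b)) (\a.a)))
Step 5: (((t (\b.(\c.b))) (\b.(\c.b))) ((\b.(\c.b)) (\a.a)))
Step 6: (((t (\b.(\c.b))) (\b.(\c.b))) (\c.(\a.a)))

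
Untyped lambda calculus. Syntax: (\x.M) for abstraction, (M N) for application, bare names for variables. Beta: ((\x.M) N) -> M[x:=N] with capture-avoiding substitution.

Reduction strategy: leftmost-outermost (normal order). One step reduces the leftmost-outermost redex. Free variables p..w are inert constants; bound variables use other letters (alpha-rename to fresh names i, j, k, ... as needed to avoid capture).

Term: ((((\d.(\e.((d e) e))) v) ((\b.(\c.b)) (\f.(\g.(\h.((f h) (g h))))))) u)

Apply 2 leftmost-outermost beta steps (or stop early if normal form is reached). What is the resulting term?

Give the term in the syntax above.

Answer: (((v ((\b.(\c.b)) (\f.(\g.(\h.((f h) (g h))))))) ((\b.(\c.b)) (\f.(\g.(\h.((f h) (g h))))))) u)

Derivation:
Step 0: ((((\d.(\e.((d e) e))) v) ((\b.(\c.b)) (\f.(\g.(\h.((f h) (g h))))))) u)
Step 1: (((\e.((v e) e)) ((\b.(\c.b)) (\f.(\g.(\h.((f h) (g h))))))) u)
Step 2: (((v ((\b.(\c.b)) (\f.(\g.(\h.((f h) (g h))))))) ((\b.(\c.b)) (\f.(\g.(\h.((f h) (g h))))))) u)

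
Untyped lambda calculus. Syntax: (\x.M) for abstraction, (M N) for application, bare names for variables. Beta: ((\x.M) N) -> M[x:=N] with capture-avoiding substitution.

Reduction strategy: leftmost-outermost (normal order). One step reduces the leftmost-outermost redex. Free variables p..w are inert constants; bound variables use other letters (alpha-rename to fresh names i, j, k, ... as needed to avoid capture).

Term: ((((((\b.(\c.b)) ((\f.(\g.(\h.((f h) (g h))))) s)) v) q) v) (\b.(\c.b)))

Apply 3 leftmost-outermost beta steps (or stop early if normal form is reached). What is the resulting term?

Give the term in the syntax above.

Answer: ((((\g.(\h.((s h) (g h)))) q) v) (\b.(\c.b)))

Derivation:
Step 0: ((((((\b.(\c.b)) ((\f.(\g.(\h.((f h) (g h))))) s)) v) q) v) (\b.(\c.b)))
Step 1: (((((\c.((\f.(\g.(\h.((f h) (g h))))) s)) v) q) v) (\b.(\c.b)))
Step 2: (((((\f.(\g.(\h.((f h) (g h))))) s) q) v) (\b.(\c.b)))
Step 3: ((((\g.(\h.((s h) (g h)))) q) v) (\b.(\c.b)))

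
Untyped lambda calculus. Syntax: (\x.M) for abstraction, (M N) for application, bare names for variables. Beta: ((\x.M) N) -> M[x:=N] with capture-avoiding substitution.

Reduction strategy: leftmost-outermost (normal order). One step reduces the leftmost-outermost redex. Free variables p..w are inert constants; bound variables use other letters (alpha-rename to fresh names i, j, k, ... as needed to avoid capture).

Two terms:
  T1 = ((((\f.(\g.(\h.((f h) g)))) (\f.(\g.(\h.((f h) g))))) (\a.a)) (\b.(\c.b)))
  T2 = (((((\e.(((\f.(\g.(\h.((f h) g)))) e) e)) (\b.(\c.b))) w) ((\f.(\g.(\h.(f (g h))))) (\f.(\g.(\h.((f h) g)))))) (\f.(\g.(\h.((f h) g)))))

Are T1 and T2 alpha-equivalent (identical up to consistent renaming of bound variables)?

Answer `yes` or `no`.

Term 1: ((((\f.(\g.(\h.((f h) g)))) (\f.(\g.(\h.((f h) g))))) (\a.a)) (\b.(\c.b)))
Term 2: (((((\e.(((\f.(\g.(\h.((f h) g)))) e) e)) (\b.(\c.b))) w) ((\f.(\g.(\h.(f (g h))))) (\f.(\g.(\h.((f h) g)))))) (\f.(\g.(\h.((f h) g)))))
Alpha-equivalence: compare structure up to binder renaming.
Result: False

Answer: no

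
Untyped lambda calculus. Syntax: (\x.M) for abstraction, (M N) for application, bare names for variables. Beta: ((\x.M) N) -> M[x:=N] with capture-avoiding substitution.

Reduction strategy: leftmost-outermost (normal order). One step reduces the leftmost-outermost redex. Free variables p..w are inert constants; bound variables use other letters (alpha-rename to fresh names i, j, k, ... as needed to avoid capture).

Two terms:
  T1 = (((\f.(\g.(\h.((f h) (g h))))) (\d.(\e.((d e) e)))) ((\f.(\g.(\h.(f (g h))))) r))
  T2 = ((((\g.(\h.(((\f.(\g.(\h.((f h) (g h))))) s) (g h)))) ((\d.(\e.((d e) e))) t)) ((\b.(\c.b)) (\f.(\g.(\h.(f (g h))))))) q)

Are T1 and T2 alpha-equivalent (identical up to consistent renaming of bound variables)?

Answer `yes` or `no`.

Answer: no

Derivation:
Term 1: (((\f.(\g.(\h.((f h) (g h))))) (\d.(\e.((d e) e)))) ((\f.(\g.(\h.(f (g h))))) r))
Term 2: ((((\g.(\h.(((\f.(\g.(\h.((f h) (g h))))) s) (g h)))) ((\d.(\e.((d e) e))) t)) ((\b.(\c.b)) (\f.(\g.(\h.(f (g h))))))) q)
Alpha-equivalence: compare structure up to binder renaming.
Result: False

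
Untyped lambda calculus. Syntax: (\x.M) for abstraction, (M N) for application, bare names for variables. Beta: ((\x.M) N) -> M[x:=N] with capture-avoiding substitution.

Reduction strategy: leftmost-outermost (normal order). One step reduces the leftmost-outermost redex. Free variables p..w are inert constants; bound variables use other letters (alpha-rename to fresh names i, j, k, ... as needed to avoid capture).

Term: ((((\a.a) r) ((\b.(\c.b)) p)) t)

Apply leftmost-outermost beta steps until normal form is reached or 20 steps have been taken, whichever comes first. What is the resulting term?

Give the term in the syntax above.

Step 0: ((((\a.a) r) ((\b.(\c.b)) p)) t)
Step 1: ((r ((\b.(\c.b)) p)) t)
Step 2: ((r (\c.p)) t)

Answer: ((r (\c.p)) t)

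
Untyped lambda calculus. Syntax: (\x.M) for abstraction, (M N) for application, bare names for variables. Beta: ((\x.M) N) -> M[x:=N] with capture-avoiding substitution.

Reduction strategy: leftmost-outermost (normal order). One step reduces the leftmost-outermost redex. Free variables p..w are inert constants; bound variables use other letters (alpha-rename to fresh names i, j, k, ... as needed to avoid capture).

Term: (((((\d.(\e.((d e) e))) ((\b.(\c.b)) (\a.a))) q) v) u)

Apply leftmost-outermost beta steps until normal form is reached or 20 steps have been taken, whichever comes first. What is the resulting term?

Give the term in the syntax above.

Answer: ((q v) u)

Derivation:
Step 0: (((((\d.(\e.((d e) e))) ((\b.(\c.b)) (\a.a))) q) v) u)
Step 1: ((((\e.((((\b.(\c.b)) (\a.a)) e) e)) q) v) u)
Step 2: ((((((\b.(\c.b)) (\a.a)) q) q) v) u)
Step 3: (((((\c.(\a.a)) q) q) v) u)
Step 4: ((((\a.a) q) v) u)
Step 5: ((q v) u)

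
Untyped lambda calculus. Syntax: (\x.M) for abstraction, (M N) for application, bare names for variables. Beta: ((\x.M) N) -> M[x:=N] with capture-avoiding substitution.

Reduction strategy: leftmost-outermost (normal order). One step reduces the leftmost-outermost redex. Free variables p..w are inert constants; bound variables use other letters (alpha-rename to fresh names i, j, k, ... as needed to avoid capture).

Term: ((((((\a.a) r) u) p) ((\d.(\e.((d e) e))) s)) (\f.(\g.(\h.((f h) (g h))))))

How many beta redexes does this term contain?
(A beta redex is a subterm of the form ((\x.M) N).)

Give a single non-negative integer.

Answer: 2

Derivation:
Term: ((((((\a.a) r) u) p) ((\d.(\e.((d e) e))) s)) (\f.(\g.(\h.((f h) (g h))))))
  Redex: ((\a.a) r)
  Redex: ((\d.(\e.((d e) e))) s)
Total redexes: 2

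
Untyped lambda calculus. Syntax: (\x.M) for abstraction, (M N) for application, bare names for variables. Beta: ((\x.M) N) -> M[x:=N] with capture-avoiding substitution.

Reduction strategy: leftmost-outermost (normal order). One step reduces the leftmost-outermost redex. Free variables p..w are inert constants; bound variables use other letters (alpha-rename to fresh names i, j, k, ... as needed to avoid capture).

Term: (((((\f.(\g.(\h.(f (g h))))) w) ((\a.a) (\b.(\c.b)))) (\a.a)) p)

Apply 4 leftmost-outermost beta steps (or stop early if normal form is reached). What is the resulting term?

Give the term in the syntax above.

Step 0: (((((\f.(\g.(\h.(f (g h))))) w) ((\a.a) (\b.(\c.b)))) (\a.a)) p)
Step 1: ((((\g.(\h.(w (g h)))) ((\a.a) (\b.(\c.b)))) (\a.a)) p)
Step 2: (((\h.(w (((\a.a) (\b.(\c.b))) h))) (\a.a)) p)
Step 3: ((w (((\a.a) (\b.(\c.b))) (\a.a))) p)
Step 4: ((w ((\b.(\c.b)) (\a.a))) p)

Answer: ((w ((\b.(\c.b)) (\a.a))) p)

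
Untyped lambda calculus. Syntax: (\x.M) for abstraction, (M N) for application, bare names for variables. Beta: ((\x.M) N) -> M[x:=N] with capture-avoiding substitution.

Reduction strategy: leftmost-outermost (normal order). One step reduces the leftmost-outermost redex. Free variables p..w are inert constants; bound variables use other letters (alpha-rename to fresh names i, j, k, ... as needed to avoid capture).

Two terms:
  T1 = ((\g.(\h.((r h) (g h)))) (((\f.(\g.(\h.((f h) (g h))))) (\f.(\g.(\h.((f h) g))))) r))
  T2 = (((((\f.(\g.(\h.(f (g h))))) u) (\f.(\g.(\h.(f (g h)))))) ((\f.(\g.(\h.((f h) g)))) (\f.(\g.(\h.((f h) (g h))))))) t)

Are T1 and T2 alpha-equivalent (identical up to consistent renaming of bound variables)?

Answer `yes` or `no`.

Term 1: ((\g.(\h.((r h) (g h)))) (((\f.(\g.(\h.((f h) (g h))))) (\f.(\g.(\h.((f h) g))))) r))
Term 2: (((((\f.(\g.(\h.(f (g h))))) u) (\f.(\g.(\h.(f (g h)))))) ((\f.(\g.(\h.((f h) g)))) (\f.(\g.(\h.((f h) (g h))))))) t)
Alpha-equivalence: compare structure up to binder renaming.
Result: False

Answer: no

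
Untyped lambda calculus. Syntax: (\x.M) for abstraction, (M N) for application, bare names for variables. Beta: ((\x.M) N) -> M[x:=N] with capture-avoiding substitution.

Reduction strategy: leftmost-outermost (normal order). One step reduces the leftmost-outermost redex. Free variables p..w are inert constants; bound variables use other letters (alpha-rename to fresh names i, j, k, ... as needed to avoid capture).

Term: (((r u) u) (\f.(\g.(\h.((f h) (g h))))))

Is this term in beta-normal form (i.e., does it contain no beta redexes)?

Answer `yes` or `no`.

Answer: yes

Derivation:
Term: (((r u) u) (\f.(\g.(\h.((f h) (g h))))))
No beta redexes found.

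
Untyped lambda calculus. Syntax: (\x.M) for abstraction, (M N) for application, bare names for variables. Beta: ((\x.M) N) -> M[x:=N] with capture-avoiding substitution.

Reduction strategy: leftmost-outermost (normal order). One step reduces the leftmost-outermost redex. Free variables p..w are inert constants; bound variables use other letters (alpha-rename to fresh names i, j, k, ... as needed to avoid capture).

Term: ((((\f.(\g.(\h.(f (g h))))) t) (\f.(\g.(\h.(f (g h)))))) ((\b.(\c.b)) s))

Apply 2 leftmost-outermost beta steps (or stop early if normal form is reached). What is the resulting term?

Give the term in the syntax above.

Step 0: ((((\f.(\g.(\h.(f (g h))))) t) (\f.(\g.(\h.(f (g h)))))) ((\b.(\c.b)) s))
Step 1: (((\g.(\h.(t (g h)))) (\f.(\g.(\h.(f (g h)))))) ((\b.(\c.b)) s))
Step 2: ((\h.(t ((\f.(\g.(\h.(f (g h))))) h))) ((\b.(\c.b)) s))

Answer: ((\h.(t ((\f.(\g.(\h.(f (g h))))) h))) ((\b.(\c.b)) s))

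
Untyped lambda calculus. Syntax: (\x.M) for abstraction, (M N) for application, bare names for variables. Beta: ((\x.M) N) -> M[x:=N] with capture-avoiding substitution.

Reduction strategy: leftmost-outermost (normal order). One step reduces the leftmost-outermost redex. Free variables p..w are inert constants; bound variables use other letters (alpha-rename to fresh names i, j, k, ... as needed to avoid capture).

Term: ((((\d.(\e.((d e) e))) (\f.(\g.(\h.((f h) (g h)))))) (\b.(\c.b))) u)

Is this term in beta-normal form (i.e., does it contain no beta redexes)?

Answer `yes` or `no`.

Answer: no

Derivation:
Term: ((((\d.(\e.((d e) e))) (\f.(\g.(\h.((f h) (g h)))))) (\b.(\c.b))) u)
Found 1 beta redex(es).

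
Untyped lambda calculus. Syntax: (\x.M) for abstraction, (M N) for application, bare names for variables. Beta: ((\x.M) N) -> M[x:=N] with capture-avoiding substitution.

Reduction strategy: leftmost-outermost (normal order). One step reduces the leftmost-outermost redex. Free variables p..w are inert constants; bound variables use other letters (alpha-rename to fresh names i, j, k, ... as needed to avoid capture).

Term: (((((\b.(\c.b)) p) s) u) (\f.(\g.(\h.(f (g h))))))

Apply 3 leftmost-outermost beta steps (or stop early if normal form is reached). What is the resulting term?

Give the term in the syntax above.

Answer: ((p u) (\f.(\g.(\h.(f (g h))))))

Derivation:
Step 0: (((((\b.(\c.b)) p) s) u) (\f.(\g.(\h.(f (g h))))))
Step 1: ((((\c.p) s) u) (\f.(\g.(\h.(f (g h))))))
Step 2: ((p u) (\f.(\g.(\h.(f (g h))))))
Step 3: (normal form reached)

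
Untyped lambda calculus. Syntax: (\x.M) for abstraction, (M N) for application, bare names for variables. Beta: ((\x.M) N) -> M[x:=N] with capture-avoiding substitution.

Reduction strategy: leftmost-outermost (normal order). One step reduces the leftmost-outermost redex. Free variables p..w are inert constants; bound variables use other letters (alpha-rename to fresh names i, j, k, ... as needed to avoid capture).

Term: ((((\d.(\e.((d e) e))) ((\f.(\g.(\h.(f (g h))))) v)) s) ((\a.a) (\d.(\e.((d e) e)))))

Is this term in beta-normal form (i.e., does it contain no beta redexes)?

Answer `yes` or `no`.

Term: ((((\d.(\e.((d e) e))) ((\f.(\g.(\h.(f (g h))))) v)) s) ((\a.a) (\d.(\e.((d e) e)))))
Found 3 beta redex(es).

Answer: no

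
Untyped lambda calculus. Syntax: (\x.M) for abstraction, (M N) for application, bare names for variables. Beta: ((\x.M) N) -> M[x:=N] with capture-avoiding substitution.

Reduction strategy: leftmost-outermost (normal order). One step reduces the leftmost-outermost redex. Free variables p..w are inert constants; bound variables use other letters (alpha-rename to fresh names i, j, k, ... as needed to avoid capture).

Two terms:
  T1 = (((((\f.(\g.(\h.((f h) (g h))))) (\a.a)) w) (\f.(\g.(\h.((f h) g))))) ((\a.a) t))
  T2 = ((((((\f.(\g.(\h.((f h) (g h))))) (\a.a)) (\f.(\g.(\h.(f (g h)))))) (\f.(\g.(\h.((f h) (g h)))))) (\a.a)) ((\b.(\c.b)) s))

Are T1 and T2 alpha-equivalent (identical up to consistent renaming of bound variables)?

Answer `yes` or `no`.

Answer: no

Derivation:
Term 1: (((((\f.(\g.(\h.((f h) (g h))))) (\a.a)) w) (\f.(\g.(\h.((f h) g))))) ((\a.a) t))
Term 2: ((((((\f.(\g.(\h.((f h) (g h))))) (\a.a)) (\f.(\g.(\h.(f (g h)))))) (\f.(\g.(\h.((f h) (g h)))))) (\a.a)) ((\b.(\c.b)) s))
Alpha-equivalence: compare structure up to binder renaming.
Result: False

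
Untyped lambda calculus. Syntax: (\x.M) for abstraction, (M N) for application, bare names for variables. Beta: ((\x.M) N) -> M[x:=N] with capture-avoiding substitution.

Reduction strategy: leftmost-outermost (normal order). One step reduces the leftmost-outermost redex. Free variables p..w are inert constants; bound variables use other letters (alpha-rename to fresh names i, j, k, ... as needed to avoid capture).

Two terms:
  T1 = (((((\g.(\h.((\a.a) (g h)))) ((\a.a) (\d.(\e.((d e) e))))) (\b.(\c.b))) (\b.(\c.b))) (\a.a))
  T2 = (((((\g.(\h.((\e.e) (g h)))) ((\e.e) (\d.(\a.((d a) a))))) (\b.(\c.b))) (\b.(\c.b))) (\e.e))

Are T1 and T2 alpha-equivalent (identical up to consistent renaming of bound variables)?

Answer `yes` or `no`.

Term 1: (((((\g.(\h.((\a.a) (g h)))) ((\a.a) (\d.(\e.((d e) e))))) (\b.(\c.b))) (\b.(\c.b))) (\a.a))
Term 2: (((((\g.(\h.((\e.e) (g h)))) ((\e.e) (\d.(\a.((d a) a))))) (\b.(\c.b))) (\b.(\c.b))) (\e.e))
Alpha-equivalence: compare structure up to binder renaming.
Result: True

Answer: yes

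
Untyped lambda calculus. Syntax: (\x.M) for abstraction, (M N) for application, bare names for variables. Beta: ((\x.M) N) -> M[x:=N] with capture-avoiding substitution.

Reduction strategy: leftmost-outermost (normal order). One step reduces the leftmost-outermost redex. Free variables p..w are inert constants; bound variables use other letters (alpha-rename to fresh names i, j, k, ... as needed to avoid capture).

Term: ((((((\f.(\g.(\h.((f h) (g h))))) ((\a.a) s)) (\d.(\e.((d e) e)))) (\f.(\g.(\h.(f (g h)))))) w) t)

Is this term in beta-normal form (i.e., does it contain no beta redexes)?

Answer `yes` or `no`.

Answer: no

Derivation:
Term: ((((((\f.(\g.(\h.((f h) (g h))))) ((\a.a) s)) (\d.(\e.((d e) e)))) (\f.(\g.(\h.(f (g h)))))) w) t)
Found 2 beta redex(es).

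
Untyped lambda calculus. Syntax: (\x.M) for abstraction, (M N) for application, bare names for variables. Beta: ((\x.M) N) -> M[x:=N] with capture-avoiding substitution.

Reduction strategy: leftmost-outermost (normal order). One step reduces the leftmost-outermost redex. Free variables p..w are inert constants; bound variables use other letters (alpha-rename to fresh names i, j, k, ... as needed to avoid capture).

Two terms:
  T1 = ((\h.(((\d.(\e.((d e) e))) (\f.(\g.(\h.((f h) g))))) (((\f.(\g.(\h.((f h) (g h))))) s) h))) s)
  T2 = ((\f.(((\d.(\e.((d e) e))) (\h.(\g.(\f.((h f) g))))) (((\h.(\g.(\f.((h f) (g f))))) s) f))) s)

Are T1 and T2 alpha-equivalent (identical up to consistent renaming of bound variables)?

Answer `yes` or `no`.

Answer: yes

Derivation:
Term 1: ((\h.(((\d.(\e.((d e) e))) (\f.(\g.(\h.((f h) g))))) (((\f.(\g.(\h.((f h) (g h))))) s) h))) s)
Term 2: ((\f.(((\d.(\e.((d e) e))) (\h.(\g.(\f.((h f) g))))) (((\h.(\g.(\f.((h f) (g f))))) s) f))) s)
Alpha-equivalence: compare structure up to binder renaming.
Result: True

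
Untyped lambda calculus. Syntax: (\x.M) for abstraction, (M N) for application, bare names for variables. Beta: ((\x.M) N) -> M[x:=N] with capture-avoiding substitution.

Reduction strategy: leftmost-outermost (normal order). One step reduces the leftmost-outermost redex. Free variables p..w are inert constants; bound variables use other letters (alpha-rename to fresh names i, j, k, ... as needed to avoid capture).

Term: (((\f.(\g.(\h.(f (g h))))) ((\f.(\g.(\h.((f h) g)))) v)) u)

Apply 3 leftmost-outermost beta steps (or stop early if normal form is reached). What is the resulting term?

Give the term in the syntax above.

Step 0: (((\f.(\g.(\h.(f (g h))))) ((\f.(\g.(\h.((f h) g)))) v)) u)
Step 1: ((\g.(\h.(((\f.(\g.(\h.((f h) g)))) v) (g h)))) u)
Step 2: (\h.(((\f.(\g.(\h.((f h) g)))) v) (u h)))
Step 3: (\h.((\g.(\h.((v h) g))) (u h)))

Answer: (\h.((\g.(\h.((v h) g))) (u h)))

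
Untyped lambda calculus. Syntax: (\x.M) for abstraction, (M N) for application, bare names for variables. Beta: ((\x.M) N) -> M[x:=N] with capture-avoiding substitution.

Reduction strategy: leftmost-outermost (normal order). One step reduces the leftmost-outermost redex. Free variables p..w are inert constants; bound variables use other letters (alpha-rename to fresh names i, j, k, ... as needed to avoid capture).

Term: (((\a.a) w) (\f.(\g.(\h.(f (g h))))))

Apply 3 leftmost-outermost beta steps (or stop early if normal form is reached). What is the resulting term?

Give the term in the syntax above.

Answer: (w (\f.(\g.(\h.(f (g h))))))

Derivation:
Step 0: (((\a.a) w) (\f.(\g.(\h.(f (g h))))))
Step 1: (w (\f.(\g.(\h.(f (g h))))))
Step 2: (normal form reached)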